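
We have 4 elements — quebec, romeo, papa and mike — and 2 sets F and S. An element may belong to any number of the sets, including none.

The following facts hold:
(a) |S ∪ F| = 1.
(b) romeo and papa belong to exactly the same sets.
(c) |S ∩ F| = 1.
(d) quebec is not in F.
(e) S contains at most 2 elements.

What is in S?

S = {mike}

From (d): quebec ∉ F.
Suppose quebec ∈ S: no assignment then satisfies all the clues, so quebec ∉ S.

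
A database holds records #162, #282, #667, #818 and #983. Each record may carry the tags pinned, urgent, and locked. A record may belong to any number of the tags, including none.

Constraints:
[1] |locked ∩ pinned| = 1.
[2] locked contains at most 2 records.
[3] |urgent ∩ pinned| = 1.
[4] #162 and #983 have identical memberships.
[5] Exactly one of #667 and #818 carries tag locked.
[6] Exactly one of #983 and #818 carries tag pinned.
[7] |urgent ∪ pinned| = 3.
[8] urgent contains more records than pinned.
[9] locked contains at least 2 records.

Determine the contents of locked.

locked = {#282, #818}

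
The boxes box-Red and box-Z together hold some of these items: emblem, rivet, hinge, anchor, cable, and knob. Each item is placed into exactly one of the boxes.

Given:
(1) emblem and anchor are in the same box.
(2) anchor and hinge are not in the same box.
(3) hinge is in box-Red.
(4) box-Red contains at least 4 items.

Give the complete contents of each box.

From (3): hinge ∈ box-Red.
(2): anchor ∉ box-Red.
Only one box left: anchor ∈ box-Z.
(1): emblem matches anchor: emblem ∉ box-Red.
(1): emblem matches anchor: emblem ∈ box-Z.
(4): only 4 candidates remain for box-Red, so all are in.

box-Red = {cable, hinge, knob, rivet}; box-Z = {anchor, emblem}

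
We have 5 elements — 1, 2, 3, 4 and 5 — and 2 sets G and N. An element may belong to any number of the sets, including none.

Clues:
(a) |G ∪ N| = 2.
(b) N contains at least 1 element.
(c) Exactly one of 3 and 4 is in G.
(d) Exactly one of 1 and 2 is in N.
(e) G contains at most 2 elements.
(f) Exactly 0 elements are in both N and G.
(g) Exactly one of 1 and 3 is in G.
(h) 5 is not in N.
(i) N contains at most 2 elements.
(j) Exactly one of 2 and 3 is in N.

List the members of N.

From (h): 5 ∉ N.
Suppose 1 ∈ N: no assignment then satisfies all the clues, so 1 ∉ N.

N = {2}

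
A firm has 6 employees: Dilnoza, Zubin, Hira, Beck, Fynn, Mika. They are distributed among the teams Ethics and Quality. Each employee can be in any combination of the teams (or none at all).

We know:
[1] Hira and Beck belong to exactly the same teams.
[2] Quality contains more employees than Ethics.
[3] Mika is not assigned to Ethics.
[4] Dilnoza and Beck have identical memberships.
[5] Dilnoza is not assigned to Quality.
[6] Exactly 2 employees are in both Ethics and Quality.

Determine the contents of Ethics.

Ethics = {Fynn, Zubin}

From (3): Mika ∉ Ethics.
From (5): Dilnoza ∉ Quality.
(4): Beck matches Dilnoza: Beck ∉ Quality.
(1): Hira matches Beck: Hira ∉ Quality.
Suppose Dilnoza ∈ Ethics: no assignment then satisfies all the clues, so Dilnoza ∉ Ethics.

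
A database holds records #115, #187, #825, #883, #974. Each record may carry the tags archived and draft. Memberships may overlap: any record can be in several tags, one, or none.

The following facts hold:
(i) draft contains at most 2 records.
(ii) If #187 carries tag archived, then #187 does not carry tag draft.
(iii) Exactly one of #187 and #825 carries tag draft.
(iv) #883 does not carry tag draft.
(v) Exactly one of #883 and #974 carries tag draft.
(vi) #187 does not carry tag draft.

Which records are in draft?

draft = {#825, #974}

From (iv): #883 ∉ draft.
From (vi): #187 ∉ draft.
(iii) (exactly one): #825 ∈ draft.
(v) (exactly one): #974 ∈ draft.
(i): draft already has 2, so the rest are out.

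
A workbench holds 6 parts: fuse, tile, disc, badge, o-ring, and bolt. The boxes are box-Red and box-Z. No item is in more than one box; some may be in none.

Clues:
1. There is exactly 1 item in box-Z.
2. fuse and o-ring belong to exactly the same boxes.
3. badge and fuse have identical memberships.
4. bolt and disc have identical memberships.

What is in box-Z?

box-Z = {tile}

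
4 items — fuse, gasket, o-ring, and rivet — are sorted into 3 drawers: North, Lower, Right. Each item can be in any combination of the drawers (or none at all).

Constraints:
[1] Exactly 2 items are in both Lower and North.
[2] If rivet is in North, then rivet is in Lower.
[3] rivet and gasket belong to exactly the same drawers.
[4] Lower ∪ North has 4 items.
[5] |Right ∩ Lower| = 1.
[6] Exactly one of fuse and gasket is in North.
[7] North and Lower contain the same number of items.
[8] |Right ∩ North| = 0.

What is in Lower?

Lower = {fuse, gasket, rivet}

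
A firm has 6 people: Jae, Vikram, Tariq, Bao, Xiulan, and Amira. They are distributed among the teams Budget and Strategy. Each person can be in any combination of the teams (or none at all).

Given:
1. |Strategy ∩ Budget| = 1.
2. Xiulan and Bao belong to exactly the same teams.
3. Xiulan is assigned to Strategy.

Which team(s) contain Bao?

Bao: Strategy

From (3): Xiulan ∈ Strategy.
(2): Bao matches Xiulan: Bao ∈ Strategy.
Suppose Bao ∈ Budget: no assignment then satisfies all the clues, so Bao ∉ Budget.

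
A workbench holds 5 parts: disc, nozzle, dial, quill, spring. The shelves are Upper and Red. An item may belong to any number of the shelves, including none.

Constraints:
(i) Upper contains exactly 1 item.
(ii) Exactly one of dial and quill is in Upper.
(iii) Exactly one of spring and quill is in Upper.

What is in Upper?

Upper = {quill}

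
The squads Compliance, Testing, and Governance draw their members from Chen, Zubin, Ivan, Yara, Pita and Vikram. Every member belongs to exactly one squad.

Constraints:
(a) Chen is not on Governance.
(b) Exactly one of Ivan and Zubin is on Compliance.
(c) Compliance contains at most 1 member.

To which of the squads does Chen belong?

Chen: Testing

From (a): Chen ∉ Governance.
Suppose Chen ∈ Compliance: no assignment then satisfies all the clues, so Chen ∉ Compliance.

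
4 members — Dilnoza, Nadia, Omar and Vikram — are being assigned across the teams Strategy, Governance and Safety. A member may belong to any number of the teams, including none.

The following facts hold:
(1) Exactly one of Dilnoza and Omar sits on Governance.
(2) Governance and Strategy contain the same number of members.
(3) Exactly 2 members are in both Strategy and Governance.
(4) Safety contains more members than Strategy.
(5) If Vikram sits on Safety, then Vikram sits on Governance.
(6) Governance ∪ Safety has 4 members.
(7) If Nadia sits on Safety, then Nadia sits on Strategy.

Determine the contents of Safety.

Safety = {Dilnoza, Nadia, Omar, Vikram}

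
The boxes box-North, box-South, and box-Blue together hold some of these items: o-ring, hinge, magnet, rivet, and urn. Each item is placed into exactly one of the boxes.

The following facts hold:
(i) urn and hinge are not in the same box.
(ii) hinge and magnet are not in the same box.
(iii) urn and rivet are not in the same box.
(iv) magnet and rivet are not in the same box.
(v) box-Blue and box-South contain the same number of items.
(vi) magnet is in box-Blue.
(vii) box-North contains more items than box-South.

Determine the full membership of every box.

box-North = {hinge, o-ring, rivet}; box-South = {urn}; box-Blue = {magnet}

From (vi): magnet ∈ box-Blue.
(ii): hinge ∉ box-Blue.
(iv): rivet ∉ box-Blue.
Suppose o-ring ∉ box-North: no assignment then satisfies all the clues, so o-ring ∈ box-North.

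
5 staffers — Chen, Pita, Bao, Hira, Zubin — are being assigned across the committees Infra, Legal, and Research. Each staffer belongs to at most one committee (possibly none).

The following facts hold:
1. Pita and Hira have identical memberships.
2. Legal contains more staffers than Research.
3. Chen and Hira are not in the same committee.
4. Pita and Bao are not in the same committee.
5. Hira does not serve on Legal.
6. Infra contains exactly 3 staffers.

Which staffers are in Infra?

Infra = {Hira, Pita, Zubin}

From (5): Hira ∉ Legal.
(1): Pita matches Hira: Pita ∉ Legal.
Suppose Chen ∈ Infra: no assignment then satisfies all the clues, so Chen ∉ Infra.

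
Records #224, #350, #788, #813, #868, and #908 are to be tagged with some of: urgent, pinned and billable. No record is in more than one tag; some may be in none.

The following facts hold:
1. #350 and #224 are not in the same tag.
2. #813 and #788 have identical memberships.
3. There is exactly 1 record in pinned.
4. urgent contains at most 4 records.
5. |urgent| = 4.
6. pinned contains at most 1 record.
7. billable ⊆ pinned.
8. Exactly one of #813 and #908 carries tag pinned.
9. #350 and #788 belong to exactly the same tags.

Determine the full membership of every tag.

urgent = {#350, #788, #813, #868}; pinned = {#908}; billable = {}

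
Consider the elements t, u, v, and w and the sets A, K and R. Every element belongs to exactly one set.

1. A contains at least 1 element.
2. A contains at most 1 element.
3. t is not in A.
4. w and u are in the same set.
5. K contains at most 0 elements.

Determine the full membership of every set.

A = {v}; K = {}; R = {t, u, w}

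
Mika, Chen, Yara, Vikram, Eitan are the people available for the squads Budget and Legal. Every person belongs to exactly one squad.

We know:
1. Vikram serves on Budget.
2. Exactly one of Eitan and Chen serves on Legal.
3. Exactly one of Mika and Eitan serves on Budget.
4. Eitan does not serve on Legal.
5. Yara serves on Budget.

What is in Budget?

From (1): Vikram ∈ Budget.
From (4): Eitan ∉ Legal.
From (5): Yara ∈ Budget.
(2) (exactly one): Chen ∈ Legal.
Only one squad left: Eitan ∈ Budget.
(3) (exactly one): Mika ∉ Budget.
Only one squad left: Mika ∈ Legal.

Budget = {Eitan, Vikram, Yara}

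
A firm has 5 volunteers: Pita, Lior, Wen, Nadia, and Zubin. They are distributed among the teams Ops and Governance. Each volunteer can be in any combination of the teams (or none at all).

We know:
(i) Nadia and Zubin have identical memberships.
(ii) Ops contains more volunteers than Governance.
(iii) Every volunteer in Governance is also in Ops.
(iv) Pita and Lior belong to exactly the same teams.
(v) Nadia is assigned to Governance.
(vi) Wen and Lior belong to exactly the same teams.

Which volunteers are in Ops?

Ops = {Lior, Nadia, Pita, Wen, Zubin}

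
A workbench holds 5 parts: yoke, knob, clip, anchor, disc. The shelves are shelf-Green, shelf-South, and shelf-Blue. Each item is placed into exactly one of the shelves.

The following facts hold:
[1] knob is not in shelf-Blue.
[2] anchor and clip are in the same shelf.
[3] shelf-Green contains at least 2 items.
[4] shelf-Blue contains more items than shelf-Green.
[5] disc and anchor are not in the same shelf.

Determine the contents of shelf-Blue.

shelf-Blue = {anchor, clip, yoke}

From (1): knob ∉ shelf-Blue.
Suppose yoke ∉ shelf-Blue: no assignment then satisfies all the clues, so yoke ∈ shelf-Blue.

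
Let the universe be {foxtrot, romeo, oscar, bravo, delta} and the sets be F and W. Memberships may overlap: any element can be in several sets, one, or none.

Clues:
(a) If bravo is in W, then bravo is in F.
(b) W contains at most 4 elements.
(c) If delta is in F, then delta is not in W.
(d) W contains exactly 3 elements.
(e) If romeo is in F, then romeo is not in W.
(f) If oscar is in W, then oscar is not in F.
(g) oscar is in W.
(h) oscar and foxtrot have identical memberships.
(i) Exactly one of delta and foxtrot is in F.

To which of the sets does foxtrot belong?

foxtrot: W

From (g): oscar ∈ W.
(f): oscar ∉ F.
(h): foxtrot matches oscar: foxtrot ∉ F.
(h): foxtrot matches oscar: foxtrot ∈ W.
(i) (exactly one): delta ∈ F.
(c): delta ∉ W.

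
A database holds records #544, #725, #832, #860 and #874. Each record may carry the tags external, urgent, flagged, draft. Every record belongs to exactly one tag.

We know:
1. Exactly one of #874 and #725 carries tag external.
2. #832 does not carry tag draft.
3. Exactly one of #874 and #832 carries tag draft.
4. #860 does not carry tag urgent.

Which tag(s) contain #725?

From (2): #832 ∉ draft.
From (4): #860 ∉ urgent.
(3) (exactly one): #874 ∈ draft.
(1) (exactly one): #725 ∈ external.

#725: external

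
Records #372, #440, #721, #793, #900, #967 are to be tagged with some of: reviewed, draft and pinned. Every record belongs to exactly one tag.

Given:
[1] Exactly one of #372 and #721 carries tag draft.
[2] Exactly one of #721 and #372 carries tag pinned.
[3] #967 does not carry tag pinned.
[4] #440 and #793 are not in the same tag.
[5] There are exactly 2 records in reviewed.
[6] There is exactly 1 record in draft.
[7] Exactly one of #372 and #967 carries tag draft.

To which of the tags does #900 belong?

#900: pinned

From (3): #967 ∉ pinned.
Suppose #900 ∈ reviewed: no assignment then satisfies all the clues, so #900 ∉ reviewed.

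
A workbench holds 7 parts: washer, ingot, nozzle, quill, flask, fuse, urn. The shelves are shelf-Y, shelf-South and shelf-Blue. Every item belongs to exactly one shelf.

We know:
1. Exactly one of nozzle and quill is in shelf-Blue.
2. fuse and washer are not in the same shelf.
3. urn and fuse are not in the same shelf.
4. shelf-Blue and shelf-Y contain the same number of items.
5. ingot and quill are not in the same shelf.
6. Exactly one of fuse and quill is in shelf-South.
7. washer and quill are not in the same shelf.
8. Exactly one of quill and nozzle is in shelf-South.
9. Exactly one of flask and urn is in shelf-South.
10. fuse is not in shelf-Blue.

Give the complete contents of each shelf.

From (10): fuse ∉ shelf-Blue.
Suppose washer ∉ shelf-Y: no assignment then satisfies all the clues, so washer ∈ shelf-Y.

shelf-Y = {ingot, washer}; shelf-South = {flask, fuse, nozzle}; shelf-Blue = {quill, urn}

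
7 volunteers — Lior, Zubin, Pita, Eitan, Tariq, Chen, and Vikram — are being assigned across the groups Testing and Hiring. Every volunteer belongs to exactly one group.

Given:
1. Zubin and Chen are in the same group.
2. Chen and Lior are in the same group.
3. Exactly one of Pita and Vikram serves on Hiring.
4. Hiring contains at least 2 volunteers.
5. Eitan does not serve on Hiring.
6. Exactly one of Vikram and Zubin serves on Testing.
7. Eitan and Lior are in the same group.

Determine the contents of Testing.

Testing = {Chen, Eitan, Lior, Pita, Zubin}

From (5): Eitan ∉ Hiring.
(7): Lior matches Eitan: Lior ∉ Hiring.
Only one group left: Lior ∈ Testing.
Only one group left: Eitan ∈ Testing.
(2): Chen matches Lior: Chen ∈ Testing.
(1): Zubin matches Chen: Zubin ∈ Testing.
(6) (exactly one): Vikram ∉ Testing.
Only one group left: Vikram ∈ Hiring.
(3) (exactly one): Pita ∉ Hiring.
(4): only 2 candidates remain for Hiring, so all are in.
Only one group left: Pita ∈ Testing.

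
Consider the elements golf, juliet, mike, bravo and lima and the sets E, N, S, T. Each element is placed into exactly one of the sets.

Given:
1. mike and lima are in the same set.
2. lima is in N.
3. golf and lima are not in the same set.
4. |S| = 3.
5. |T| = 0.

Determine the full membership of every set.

From (2): lima ∈ N.
(1): mike matches lima: mike ∉ E.
(1): mike matches lima: mike ∈ N.
(3): golf ∉ N.
(4): only 3 candidates remain for S, so all are in.

E = {}; N = {lima, mike}; S = {bravo, golf, juliet}; T = {}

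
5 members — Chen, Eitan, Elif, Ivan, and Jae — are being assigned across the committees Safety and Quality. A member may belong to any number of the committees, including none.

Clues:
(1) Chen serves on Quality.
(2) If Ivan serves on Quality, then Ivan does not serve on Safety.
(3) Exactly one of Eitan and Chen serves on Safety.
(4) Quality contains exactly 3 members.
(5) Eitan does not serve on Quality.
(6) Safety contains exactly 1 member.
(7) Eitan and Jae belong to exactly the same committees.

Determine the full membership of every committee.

Safety = {Chen}; Quality = {Chen, Elif, Ivan}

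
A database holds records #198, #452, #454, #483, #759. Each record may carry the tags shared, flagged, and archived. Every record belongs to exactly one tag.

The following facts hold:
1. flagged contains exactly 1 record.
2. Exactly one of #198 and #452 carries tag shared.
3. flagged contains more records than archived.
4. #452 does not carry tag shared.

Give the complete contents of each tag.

shared = {#198, #454, #483, #759}; flagged = {#452}; archived = {}

From (4): #452 ∉ shared.
(2) (exactly one): #198 ∈ shared.
Suppose #452 ∉ flagged: no assignment then satisfies all the clues, so #452 ∈ flagged.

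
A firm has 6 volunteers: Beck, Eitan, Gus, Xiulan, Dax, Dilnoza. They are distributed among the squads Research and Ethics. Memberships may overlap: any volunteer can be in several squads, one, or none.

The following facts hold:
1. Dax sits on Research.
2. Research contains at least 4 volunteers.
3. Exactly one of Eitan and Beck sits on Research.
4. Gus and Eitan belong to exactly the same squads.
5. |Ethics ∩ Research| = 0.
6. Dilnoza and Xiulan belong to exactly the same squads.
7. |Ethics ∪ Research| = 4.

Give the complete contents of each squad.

Research = {Beck, Dax, Dilnoza, Xiulan}; Ethics = {}

From (1): Dax ∈ Research.
Suppose Beck ∉ Research: no assignment then satisfies all the clues, so Beck ∈ Research.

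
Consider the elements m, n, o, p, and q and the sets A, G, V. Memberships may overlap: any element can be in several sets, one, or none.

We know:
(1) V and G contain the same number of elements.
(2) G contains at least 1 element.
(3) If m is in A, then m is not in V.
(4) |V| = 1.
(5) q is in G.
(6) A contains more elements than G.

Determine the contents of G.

From (5): q ∈ G.
Suppose m ∈ G: no assignment then satisfies all the clues, so m ∉ G.

G = {q}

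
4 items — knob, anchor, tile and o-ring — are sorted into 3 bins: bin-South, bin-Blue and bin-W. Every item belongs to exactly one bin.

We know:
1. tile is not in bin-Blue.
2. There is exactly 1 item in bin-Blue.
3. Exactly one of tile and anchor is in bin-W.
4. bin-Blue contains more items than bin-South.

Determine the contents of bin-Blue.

From (1): tile ∉ bin-Blue.
Suppose knob ∈ bin-Blue: no assignment then satisfies all the clues, so knob ∉ bin-Blue.

bin-Blue = {anchor}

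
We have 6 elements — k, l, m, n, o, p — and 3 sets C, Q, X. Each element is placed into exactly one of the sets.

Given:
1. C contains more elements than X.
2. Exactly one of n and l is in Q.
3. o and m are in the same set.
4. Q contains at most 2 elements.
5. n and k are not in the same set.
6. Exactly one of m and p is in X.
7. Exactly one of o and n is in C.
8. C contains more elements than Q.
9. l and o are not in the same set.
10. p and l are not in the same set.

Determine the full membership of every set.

C = {k, m, o}; Q = {l}; X = {n, p}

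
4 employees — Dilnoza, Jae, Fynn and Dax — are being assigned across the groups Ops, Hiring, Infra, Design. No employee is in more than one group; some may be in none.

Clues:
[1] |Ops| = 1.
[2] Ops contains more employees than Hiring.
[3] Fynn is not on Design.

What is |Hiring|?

0

From (3): Fynn ∉ Design.
Suppose Dilnoza ∈ Hiring: no assignment then satisfies all the clues, so Dilnoza ∉ Hiring.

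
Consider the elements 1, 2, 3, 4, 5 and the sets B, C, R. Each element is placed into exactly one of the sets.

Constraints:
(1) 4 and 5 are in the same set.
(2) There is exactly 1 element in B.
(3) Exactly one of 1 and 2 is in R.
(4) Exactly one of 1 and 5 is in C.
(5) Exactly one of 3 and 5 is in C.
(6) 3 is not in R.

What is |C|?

3

From (6): 3 ∉ R.
Suppose 1 ∈ B: no assignment then satisfies all the clues, so 1 ∉ B.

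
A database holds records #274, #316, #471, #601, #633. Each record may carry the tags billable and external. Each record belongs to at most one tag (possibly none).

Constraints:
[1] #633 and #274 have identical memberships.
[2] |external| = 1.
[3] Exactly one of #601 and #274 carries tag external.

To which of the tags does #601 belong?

#601: external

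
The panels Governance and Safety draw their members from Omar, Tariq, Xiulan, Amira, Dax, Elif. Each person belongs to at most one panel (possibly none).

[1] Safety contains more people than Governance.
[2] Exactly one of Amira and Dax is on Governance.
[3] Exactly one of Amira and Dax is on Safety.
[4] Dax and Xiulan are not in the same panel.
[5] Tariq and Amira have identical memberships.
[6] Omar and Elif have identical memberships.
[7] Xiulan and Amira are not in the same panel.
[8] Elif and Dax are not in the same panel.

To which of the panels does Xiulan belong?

Xiulan: none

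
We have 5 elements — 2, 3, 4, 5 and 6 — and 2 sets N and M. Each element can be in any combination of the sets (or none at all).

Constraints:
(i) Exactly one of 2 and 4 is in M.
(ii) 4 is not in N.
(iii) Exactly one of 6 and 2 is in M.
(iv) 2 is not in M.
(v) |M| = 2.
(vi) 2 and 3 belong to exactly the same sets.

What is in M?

From (ii): 4 ∉ N.
From (iv): 2 ∉ M.
(i) (exactly one): 4 ∈ M.
(iii) (exactly one): 6 ∈ M.
(v): M already has 2, so the rest are out.

M = {4, 6}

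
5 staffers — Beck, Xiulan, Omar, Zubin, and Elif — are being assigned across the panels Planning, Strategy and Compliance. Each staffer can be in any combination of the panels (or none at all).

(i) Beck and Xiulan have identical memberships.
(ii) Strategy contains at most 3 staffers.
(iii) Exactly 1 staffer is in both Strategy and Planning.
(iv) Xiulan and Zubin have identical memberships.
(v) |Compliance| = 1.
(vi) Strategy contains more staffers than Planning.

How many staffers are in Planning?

1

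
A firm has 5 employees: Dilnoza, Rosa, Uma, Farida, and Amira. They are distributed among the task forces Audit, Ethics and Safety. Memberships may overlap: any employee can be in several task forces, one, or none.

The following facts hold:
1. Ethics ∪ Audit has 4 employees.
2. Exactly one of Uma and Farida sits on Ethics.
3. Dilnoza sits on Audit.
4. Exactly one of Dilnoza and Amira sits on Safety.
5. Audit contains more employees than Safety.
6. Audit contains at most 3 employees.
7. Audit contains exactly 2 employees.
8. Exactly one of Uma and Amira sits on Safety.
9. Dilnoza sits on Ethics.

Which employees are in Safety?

Safety = {Amira}

From (3): Dilnoza ∈ Audit.
From (9): Dilnoza ∈ Ethics.
Suppose Dilnoza ∈ Safety: no assignment then satisfies all the clues, so Dilnoza ∉ Safety.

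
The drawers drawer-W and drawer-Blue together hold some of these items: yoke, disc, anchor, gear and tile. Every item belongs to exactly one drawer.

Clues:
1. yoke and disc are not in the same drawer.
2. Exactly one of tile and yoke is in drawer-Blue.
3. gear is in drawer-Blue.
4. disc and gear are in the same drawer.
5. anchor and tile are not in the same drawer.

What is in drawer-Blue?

From (3): gear ∈ drawer-Blue.
(4): disc matches gear: disc ∉ drawer-W.
(4): disc matches gear: disc ∈ drawer-Blue.
(1): yoke ∉ drawer-Blue.
(2) (exactly one): tile ∈ drawer-Blue.
(5): anchor ∉ drawer-Blue.
Only one drawer left: yoke ∈ drawer-W.
Only one drawer left: anchor ∈ drawer-W.

drawer-Blue = {disc, gear, tile}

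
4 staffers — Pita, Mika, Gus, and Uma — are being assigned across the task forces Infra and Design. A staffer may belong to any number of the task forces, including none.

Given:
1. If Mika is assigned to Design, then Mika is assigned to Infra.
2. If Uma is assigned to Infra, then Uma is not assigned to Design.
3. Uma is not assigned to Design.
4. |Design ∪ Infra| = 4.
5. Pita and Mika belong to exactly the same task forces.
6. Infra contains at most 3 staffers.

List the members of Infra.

Infra = {Mika, Pita, Uma}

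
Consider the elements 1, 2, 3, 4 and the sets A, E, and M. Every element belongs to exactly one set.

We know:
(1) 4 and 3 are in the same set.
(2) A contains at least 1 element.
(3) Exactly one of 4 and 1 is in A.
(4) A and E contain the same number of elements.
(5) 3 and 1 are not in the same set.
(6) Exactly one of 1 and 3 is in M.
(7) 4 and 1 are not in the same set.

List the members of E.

E = {2}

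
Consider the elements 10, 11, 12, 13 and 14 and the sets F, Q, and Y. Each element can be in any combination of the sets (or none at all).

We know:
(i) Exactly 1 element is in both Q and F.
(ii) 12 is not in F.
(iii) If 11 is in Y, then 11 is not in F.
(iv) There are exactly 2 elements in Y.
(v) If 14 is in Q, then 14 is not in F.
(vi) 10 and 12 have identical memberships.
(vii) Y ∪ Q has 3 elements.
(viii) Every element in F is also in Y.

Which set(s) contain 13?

13: F, Q, Y

From (ii): 12 ∉ F.
(vi): 10 matches 12: 10 ∉ F.
Suppose 13 ∉ F: no assignment then satisfies all the clues, so 13 ∈ F.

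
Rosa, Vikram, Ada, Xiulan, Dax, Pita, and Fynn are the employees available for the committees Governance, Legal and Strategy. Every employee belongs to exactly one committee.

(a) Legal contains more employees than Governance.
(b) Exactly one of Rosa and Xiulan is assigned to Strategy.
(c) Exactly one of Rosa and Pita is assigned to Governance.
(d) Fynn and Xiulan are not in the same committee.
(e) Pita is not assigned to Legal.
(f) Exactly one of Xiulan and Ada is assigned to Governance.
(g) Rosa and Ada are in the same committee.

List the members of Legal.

Legal = {Dax, Fynn, Vikram}

From (e): Pita ∉ Legal.
Suppose Rosa ∈ Legal: no assignment then satisfies all the clues, so Rosa ∉ Legal.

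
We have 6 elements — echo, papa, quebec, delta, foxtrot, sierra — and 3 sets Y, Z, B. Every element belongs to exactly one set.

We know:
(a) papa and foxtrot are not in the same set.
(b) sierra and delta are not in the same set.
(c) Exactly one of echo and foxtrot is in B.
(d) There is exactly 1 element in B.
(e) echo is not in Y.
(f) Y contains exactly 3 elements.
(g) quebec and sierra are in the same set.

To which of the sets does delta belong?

delta: Z

From (e): echo ∉ Y.
Suppose delta ∈ Y: no assignment then satisfies all the clues, so delta ∉ Y.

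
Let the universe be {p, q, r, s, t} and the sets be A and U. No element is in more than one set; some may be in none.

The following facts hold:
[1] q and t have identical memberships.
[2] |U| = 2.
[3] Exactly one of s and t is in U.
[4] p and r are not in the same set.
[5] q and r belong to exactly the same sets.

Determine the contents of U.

U = {p, s}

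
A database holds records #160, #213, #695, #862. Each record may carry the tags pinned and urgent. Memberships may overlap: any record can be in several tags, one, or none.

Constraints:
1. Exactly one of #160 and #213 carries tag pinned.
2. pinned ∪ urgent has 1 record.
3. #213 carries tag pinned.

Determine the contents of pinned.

pinned = {#213}

From (3): #213 ∈ pinned.
(1) (exactly one): #160 ∉ pinned.
Suppose #695 ∈ pinned: no assignment then satisfies all the clues, so #695 ∉ pinned.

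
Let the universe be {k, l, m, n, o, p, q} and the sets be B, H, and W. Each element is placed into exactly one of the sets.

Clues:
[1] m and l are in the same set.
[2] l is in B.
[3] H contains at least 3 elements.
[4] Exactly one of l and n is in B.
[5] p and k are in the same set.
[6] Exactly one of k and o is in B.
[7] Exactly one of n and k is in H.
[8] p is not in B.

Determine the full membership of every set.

B = {l, m, o}; H = {k, p, q}; W = {n}

From (2): l ∈ B.
From (8): p ∉ B.
(1): m matches l: m ∈ B.
(4) (exactly one): n ∉ B.
(5): k matches p: k ∉ B.
(6) (exactly one): o ∈ B.
Suppose k ∉ H: no assignment then satisfies all the clues, so k ∈ H.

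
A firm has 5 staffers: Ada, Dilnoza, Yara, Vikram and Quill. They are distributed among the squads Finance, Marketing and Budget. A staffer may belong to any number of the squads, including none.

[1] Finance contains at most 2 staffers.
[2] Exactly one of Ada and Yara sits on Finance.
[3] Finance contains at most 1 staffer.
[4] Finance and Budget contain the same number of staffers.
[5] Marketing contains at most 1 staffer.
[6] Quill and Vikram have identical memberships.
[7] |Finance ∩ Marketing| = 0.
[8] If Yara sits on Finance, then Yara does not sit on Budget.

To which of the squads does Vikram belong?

Vikram: none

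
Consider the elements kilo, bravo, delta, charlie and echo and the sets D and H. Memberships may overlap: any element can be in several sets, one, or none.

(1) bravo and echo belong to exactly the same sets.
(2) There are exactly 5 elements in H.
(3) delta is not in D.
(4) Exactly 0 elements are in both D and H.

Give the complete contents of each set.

D = {}; H = {bravo, charlie, delta, echo, kilo}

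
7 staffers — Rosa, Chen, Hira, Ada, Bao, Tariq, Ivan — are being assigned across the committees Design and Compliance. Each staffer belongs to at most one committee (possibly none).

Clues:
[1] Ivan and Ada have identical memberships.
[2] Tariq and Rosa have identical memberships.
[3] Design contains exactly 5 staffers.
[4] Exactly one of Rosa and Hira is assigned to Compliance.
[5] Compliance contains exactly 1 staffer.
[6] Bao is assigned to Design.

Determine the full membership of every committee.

Design = {Ada, Bao, Ivan, Rosa, Tariq}; Compliance = {Hira}

From (6): Bao ∈ Design.
Suppose Rosa ∉ Design: no assignment then satisfies all the clues, so Rosa ∈ Design.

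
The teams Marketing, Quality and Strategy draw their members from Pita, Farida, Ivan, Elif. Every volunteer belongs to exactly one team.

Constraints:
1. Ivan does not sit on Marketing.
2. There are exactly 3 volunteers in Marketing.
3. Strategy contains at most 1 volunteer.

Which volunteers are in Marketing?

Marketing = {Elif, Farida, Pita}

From (1): Ivan ∉ Marketing.
(2): only 3 candidates remain for Marketing, so all are in.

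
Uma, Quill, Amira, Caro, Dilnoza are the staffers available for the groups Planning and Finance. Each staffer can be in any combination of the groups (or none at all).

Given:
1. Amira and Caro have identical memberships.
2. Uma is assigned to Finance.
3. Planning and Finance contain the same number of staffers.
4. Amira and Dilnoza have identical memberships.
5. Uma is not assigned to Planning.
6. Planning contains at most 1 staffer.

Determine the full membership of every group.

Planning = {Quill}; Finance = {Uma}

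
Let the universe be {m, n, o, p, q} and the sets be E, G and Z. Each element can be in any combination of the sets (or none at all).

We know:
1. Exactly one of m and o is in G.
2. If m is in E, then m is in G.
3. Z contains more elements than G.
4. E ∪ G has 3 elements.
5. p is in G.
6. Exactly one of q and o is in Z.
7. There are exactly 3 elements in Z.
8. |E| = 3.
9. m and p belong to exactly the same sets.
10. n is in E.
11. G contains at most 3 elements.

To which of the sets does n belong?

n: E

From (5): p ∈ G.
From (10): n ∈ E.
(9): m matches p: m ∈ G.
(1) (exactly one): o ∉ G.
Suppose n ∈ G: no assignment then satisfies all the clues, so n ∉ G.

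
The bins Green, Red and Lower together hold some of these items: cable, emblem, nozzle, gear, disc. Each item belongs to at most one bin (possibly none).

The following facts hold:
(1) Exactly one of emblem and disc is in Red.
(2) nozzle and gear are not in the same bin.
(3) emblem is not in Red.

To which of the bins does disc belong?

From (3): emblem ∉ Red.
(1) (exactly one): disc ∈ Red.

disc: Red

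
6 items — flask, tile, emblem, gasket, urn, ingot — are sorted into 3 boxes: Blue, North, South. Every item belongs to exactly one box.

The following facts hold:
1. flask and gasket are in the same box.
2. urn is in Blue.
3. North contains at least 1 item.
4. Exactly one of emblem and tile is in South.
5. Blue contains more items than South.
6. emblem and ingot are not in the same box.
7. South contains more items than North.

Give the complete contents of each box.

From (2): urn ∈ Blue.
Suppose flask ∉ Blue: no assignment then satisfies all the clues, so flask ∈ Blue.

Blue = {flask, gasket, urn}; North = {emblem}; South = {ingot, tile}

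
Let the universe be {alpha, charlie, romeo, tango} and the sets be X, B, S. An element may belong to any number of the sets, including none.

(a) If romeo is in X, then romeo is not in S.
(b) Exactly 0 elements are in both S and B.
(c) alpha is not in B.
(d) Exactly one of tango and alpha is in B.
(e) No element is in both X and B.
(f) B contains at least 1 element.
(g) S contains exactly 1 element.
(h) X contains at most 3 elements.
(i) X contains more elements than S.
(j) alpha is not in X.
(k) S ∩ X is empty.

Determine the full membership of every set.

X = {charlie, romeo}; B = {tango}; S = {alpha}

From (c): alpha ∉ B.
From (j): alpha ∉ X.
(d) (exactly one): tango ∈ B.
(e) (disjoint): tango ∉ X.
Suppose alpha ∉ S: no assignment then satisfies all the clues, so alpha ∈ S.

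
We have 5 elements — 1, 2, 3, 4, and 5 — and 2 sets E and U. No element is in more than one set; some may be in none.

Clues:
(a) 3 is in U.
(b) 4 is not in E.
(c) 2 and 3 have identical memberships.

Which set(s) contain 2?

2: U

From (a): 3 ∈ U.
From (b): 4 ∉ E.
(c): 2 matches 3: 2 ∉ E.
(c): 2 matches 3: 2 ∈ U.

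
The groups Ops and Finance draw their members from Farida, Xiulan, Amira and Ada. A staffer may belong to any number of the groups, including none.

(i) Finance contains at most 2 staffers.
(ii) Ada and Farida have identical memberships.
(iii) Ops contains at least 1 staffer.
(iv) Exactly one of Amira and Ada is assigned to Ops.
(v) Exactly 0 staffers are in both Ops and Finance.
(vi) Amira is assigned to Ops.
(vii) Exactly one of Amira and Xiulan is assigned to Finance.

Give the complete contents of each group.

Ops = {Amira}; Finance = {Xiulan}

From (vi): Amira ∈ Ops.
(iv) (exactly one): Ada ∉ Ops.
(ii): Farida matches Ada: Farida ∉ Ops.
Suppose Farida ∈ Finance: no assignment then satisfies all the clues, so Farida ∉ Finance.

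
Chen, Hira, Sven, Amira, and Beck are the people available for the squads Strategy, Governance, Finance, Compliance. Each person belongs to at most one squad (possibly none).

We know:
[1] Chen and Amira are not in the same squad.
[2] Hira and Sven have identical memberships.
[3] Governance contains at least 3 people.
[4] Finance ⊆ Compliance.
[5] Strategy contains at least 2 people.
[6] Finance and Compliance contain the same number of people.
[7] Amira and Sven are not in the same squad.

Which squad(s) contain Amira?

Amira: Strategy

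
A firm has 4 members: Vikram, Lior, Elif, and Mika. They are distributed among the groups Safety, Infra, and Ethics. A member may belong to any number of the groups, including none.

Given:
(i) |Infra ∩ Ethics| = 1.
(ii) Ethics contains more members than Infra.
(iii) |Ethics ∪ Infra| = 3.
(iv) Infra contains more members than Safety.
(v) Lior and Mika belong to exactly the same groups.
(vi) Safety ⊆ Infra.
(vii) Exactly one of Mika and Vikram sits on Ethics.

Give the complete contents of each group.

Safety = {}; Infra = {Elif}; Ethics = {Elif, Lior, Mika}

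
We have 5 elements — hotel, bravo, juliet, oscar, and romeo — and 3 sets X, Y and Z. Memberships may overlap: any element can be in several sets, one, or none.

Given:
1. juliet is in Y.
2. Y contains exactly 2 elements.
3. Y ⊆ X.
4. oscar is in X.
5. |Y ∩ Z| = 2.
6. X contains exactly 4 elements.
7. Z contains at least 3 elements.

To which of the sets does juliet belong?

From (1): juliet ∈ Y.
From (4): oscar ∈ X.
(3) with juliet ∈ Y: juliet ∈ X.
Suppose juliet ∉ Z: no assignment then satisfies all the clues, so juliet ∈ Z.

juliet: X, Y, Z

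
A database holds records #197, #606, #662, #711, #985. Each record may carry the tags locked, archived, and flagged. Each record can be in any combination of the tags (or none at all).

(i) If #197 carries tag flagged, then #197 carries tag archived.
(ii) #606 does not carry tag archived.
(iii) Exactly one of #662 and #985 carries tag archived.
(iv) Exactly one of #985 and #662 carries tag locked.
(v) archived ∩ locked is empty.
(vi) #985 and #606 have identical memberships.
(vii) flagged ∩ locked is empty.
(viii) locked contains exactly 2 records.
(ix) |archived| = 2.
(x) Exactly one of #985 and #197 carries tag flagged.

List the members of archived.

From (ii): #606 ∉ archived.
(vi): #985 matches #606: #985 ∉ archived.
(iii) (exactly one): #662 ∈ archived.
(v) (disjoint): #662 ∉ locked.
(iv) (exactly one): #985 ∈ locked.
(vi): #606 matches #985: #606 ∈ locked.
(vii) (disjoint): #606 ∉ flagged.
(vii) (disjoint): #985 ∉ flagged.
(viii): locked already has 2, so the rest are out.
(x) (exactly one): #197 ∈ flagged.
(i): #197 ∈ archived.
(ix): archived already has 2, so the rest are out.

archived = {#197, #662}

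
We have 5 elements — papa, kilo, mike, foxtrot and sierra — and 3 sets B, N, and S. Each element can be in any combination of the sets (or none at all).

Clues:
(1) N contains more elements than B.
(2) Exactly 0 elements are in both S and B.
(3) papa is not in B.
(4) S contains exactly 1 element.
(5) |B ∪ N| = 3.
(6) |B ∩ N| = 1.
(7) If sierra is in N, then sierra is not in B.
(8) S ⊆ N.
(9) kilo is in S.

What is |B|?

1

From (3): papa ∉ B.
From (9): kilo ∈ S.
(4): S already has 1, so the rest are out.
(8) with kilo ∈ S: kilo ∈ N.
Suppose kilo ∈ B: no assignment then satisfies all the clues, so kilo ∉ B.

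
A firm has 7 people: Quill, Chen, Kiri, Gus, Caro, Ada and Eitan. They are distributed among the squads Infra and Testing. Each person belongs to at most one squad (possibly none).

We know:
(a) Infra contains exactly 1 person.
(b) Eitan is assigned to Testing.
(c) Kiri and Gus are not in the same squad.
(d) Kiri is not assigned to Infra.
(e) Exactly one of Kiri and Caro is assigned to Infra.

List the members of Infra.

Infra = {Caro}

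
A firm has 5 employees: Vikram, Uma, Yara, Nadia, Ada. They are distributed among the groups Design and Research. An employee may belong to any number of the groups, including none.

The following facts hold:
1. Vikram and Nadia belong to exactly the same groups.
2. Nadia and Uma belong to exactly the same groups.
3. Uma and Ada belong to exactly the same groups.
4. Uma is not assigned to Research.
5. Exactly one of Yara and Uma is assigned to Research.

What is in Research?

Research = {Yara}

From (4): Uma ∉ Research.
(2): Nadia matches Uma: Nadia ∉ Research.
(3): Ada matches Uma: Ada ∉ Research.
(5) (exactly one): Yara ∈ Research.
(1): Vikram matches Nadia: Vikram ∉ Research.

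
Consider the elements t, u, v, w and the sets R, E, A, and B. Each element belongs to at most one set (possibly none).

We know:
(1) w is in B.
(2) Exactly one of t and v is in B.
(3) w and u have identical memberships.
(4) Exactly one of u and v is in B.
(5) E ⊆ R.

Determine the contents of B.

From (1): w ∈ B.
(3): u matches w: u ∉ R.
(3): u matches w: u ∉ E.
(3): u matches w: u ∉ A.
(3): u matches w: u ∈ B.
(4) (exactly one): v ∉ B.
(2) (exactly one): t ∈ B.

B = {t, u, w}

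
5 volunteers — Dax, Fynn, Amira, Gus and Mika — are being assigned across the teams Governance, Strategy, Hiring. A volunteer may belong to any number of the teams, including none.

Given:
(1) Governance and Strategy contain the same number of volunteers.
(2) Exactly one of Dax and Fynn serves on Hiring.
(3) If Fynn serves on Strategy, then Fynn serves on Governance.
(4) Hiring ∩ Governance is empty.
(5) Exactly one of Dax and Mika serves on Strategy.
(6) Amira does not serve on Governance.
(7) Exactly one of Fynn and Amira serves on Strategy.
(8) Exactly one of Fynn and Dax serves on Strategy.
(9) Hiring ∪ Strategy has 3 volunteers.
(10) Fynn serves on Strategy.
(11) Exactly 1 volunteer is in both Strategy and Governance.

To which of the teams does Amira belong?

From (6): Amira ∉ Governance.
From (10): Fynn ∈ Strategy.
(3): Fynn ∈ Governance.
(4) (disjoint): Fynn ∉ Hiring.
(7) (exactly one): Amira ∉ Strategy.
(8) (exactly one): Dax ∉ Strategy.
(2) (exactly one): Dax ∈ Hiring.
(4) (disjoint): Dax ∉ Governance.
(5) (exactly one): Mika ∈ Strategy.
Suppose Amira ∈ Hiring: no assignment then satisfies all the clues, so Amira ∉ Hiring.

Amira: none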